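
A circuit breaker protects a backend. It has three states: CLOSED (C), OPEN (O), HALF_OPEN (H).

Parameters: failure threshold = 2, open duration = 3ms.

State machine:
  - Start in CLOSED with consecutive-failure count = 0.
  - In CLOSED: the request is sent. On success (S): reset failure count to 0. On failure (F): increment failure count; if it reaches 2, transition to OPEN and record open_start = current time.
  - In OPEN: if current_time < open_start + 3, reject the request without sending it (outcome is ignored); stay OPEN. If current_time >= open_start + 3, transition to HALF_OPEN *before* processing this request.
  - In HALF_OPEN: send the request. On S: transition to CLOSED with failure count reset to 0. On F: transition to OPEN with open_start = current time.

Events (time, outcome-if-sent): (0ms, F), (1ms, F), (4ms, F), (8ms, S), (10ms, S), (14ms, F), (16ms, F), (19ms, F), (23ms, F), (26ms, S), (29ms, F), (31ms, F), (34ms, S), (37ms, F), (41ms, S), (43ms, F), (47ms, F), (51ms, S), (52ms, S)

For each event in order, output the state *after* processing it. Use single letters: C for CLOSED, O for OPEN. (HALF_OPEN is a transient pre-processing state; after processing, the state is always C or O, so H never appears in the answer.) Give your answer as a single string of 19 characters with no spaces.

Answer: COOCCCOOOCCOCCCCOCC

Derivation:
State after each event:
  event#1 t=0ms outcome=F: state=CLOSED
  event#2 t=1ms outcome=F: state=OPEN
  event#3 t=4ms outcome=F: state=OPEN
  event#4 t=8ms outcome=S: state=CLOSED
  event#5 t=10ms outcome=S: state=CLOSED
  event#6 t=14ms outcome=F: state=CLOSED
  event#7 t=16ms outcome=F: state=OPEN
  event#8 t=19ms outcome=F: state=OPEN
  event#9 t=23ms outcome=F: state=OPEN
  event#10 t=26ms outcome=S: state=CLOSED
  event#11 t=29ms outcome=F: state=CLOSED
  event#12 t=31ms outcome=F: state=OPEN
  event#13 t=34ms outcome=S: state=CLOSED
  event#14 t=37ms outcome=F: state=CLOSED
  event#15 t=41ms outcome=S: state=CLOSED
  event#16 t=43ms outcome=F: state=CLOSED
  event#17 t=47ms outcome=F: state=OPEN
  event#18 t=51ms outcome=S: state=CLOSED
  event#19 t=52ms outcome=S: state=CLOSED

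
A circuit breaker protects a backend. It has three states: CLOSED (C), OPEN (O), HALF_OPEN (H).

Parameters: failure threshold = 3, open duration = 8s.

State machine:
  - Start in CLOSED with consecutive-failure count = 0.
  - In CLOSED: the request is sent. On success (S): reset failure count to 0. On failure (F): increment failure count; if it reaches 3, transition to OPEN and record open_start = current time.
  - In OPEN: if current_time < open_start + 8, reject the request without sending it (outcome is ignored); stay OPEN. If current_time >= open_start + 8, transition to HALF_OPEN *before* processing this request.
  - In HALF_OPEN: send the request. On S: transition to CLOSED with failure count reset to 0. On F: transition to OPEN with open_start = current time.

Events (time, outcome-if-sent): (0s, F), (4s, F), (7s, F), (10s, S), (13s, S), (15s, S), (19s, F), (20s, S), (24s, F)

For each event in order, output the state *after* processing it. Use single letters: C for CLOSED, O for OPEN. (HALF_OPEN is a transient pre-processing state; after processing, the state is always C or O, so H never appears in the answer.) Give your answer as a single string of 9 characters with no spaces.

State after each event:
  event#1 t=0s outcome=F: state=CLOSED
  event#2 t=4s outcome=F: state=CLOSED
  event#3 t=7s outcome=F: state=OPEN
  event#4 t=10s outcome=S: state=OPEN
  event#5 t=13s outcome=S: state=OPEN
  event#6 t=15s outcome=S: state=CLOSED
  event#7 t=19s outcome=F: state=CLOSED
  event#8 t=20s outcome=S: state=CLOSED
  event#9 t=24s outcome=F: state=CLOSED

Answer: CCOOOCCCC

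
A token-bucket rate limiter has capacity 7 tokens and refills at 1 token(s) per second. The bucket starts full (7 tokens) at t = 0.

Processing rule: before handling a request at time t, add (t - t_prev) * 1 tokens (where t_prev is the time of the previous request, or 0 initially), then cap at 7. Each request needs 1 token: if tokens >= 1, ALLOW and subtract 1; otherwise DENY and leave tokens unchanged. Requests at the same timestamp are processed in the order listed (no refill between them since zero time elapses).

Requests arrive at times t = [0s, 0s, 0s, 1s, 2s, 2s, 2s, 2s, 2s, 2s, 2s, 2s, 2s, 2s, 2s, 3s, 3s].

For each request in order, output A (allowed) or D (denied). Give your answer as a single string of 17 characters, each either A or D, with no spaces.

Simulating step by step:
  req#1 t=0s: ALLOW
  req#2 t=0s: ALLOW
  req#3 t=0s: ALLOW
  req#4 t=1s: ALLOW
  req#5 t=2s: ALLOW
  req#6 t=2s: ALLOW
  req#7 t=2s: ALLOW
  req#8 t=2s: ALLOW
  req#9 t=2s: ALLOW
  req#10 t=2s: DENY
  req#11 t=2s: DENY
  req#12 t=2s: DENY
  req#13 t=2s: DENY
  req#14 t=2s: DENY
  req#15 t=2s: DENY
  req#16 t=3s: ALLOW
  req#17 t=3s: DENY

Answer: AAAAAAAAADDDDDDAD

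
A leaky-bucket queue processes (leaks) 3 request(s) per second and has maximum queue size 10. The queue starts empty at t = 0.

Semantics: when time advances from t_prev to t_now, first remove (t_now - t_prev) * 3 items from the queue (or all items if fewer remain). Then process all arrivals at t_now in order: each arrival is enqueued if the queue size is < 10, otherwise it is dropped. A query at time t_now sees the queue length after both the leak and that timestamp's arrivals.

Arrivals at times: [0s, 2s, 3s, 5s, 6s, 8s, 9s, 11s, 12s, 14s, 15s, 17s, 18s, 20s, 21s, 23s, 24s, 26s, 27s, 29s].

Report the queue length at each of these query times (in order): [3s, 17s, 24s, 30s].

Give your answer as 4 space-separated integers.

Answer: 1 1 1 0

Derivation:
Queue lengths at query times:
  query t=3s: backlog = 1
  query t=17s: backlog = 1
  query t=24s: backlog = 1
  query t=30s: backlog = 0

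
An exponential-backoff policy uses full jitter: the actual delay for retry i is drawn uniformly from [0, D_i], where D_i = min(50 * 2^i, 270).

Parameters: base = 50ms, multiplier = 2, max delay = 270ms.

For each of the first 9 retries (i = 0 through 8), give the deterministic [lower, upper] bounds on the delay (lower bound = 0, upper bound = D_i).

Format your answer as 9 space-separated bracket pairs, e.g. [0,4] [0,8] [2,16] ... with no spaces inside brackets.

Computing bounds per retry:
  i=0: D_i=min(50*2^0,270)=50, bounds=[0,50]
  i=1: D_i=min(50*2^1,270)=100, bounds=[0,100]
  i=2: D_i=min(50*2^2,270)=200, bounds=[0,200]
  i=3: D_i=min(50*2^3,270)=270, bounds=[0,270]
  i=4: D_i=min(50*2^4,270)=270, bounds=[0,270]
  i=5: D_i=min(50*2^5,270)=270, bounds=[0,270]
  i=6: D_i=min(50*2^6,270)=270, bounds=[0,270]
  i=7: D_i=min(50*2^7,270)=270, bounds=[0,270]
  i=8: D_i=min(50*2^8,270)=270, bounds=[0,270]

Answer: [0,50] [0,100] [0,200] [0,270] [0,270] [0,270] [0,270] [0,270] [0,270]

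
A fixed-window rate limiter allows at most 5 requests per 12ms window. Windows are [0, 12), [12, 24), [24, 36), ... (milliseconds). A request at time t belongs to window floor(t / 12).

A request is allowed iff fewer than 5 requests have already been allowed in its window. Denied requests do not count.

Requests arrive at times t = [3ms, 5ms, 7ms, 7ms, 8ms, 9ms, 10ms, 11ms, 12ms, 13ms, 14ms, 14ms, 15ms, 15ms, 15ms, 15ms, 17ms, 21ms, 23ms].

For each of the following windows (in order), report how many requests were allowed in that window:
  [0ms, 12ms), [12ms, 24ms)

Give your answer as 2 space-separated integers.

Processing requests:
  req#1 t=3ms (window 0): ALLOW
  req#2 t=5ms (window 0): ALLOW
  req#3 t=7ms (window 0): ALLOW
  req#4 t=7ms (window 0): ALLOW
  req#5 t=8ms (window 0): ALLOW
  req#6 t=9ms (window 0): DENY
  req#7 t=10ms (window 0): DENY
  req#8 t=11ms (window 0): DENY
  req#9 t=12ms (window 1): ALLOW
  req#10 t=13ms (window 1): ALLOW
  req#11 t=14ms (window 1): ALLOW
  req#12 t=14ms (window 1): ALLOW
  req#13 t=15ms (window 1): ALLOW
  req#14 t=15ms (window 1): DENY
  req#15 t=15ms (window 1): DENY
  req#16 t=15ms (window 1): DENY
  req#17 t=17ms (window 1): DENY
  req#18 t=21ms (window 1): DENY
  req#19 t=23ms (window 1): DENY

Allowed counts by window: 5 5

Answer: 5 5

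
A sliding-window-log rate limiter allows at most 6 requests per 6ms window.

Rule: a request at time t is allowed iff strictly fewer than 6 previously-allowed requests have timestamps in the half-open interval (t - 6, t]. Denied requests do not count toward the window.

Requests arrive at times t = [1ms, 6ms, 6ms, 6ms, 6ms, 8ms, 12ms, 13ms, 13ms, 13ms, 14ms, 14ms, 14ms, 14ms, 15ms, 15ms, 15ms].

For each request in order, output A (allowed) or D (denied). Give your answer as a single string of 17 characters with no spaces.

Answer: AAAAAAAAAAAADDDDD

Derivation:
Tracking allowed requests in the window:
  req#1 t=1ms: ALLOW
  req#2 t=6ms: ALLOW
  req#3 t=6ms: ALLOW
  req#4 t=6ms: ALLOW
  req#5 t=6ms: ALLOW
  req#6 t=8ms: ALLOW
  req#7 t=12ms: ALLOW
  req#8 t=13ms: ALLOW
  req#9 t=13ms: ALLOW
  req#10 t=13ms: ALLOW
  req#11 t=14ms: ALLOW
  req#12 t=14ms: ALLOW
  req#13 t=14ms: DENY
  req#14 t=14ms: DENY
  req#15 t=15ms: DENY
  req#16 t=15ms: DENY
  req#17 t=15ms: DENY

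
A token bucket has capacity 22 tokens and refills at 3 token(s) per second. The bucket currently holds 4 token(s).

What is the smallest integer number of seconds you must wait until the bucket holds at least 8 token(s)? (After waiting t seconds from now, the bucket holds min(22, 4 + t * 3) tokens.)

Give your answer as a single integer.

Answer: 2

Derivation:
Need 4 + t * 3 >= 8, so t >= 4/3.
Smallest integer t = ceil(4/3) = 2.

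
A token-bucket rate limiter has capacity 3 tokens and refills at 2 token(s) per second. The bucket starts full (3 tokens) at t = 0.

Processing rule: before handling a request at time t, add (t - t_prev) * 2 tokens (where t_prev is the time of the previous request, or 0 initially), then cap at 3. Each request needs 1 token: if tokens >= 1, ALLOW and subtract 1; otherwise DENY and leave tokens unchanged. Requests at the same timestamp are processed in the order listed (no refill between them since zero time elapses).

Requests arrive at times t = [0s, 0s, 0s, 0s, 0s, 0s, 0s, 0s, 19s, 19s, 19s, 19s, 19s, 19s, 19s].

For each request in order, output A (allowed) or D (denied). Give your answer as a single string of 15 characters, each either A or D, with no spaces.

Simulating step by step:
  req#1 t=0s: ALLOW
  req#2 t=0s: ALLOW
  req#3 t=0s: ALLOW
  req#4 t=0s: DENY
  req#5 t=0s: DENY
  req#6 t=0s: DENY
  req#7 t=0s: DENY
  req#8 t=0s: DENY
  req#9 t=19s: ALLOW
  req#10 t=19s: ALLOW
  req#11 t=19s: ALLOW
  req#12 t=19s: DENY
  req#13 t=19s: DENY
  req#14 t=19s: DENY
  req#15 t=19s: DENY

Answer: AAADDDDDAAADDDD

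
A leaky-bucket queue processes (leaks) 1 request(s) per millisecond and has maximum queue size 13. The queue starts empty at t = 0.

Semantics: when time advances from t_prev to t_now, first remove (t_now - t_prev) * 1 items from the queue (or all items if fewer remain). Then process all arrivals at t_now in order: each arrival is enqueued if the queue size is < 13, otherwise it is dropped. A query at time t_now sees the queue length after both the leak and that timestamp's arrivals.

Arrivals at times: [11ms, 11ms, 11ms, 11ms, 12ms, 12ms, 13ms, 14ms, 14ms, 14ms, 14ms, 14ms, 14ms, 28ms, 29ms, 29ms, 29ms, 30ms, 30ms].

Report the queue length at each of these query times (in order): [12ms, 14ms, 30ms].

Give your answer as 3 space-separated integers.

Answer: 5 10 4

Derivation:
Queue lengths at query times:
  query t=12ms: backlog = 5
  query t=14ms: backlog = 10
  query t=30ms: backlog = 4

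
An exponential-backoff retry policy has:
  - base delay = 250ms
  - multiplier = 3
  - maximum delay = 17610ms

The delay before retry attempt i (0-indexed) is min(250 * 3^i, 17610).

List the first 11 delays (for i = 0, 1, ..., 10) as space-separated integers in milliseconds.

Computing each delay:
  i=0: min(250*3^0, 17610) = 250
  i=1: min(250*3^1, 17610) = 750
  i=2: min(250*3^2, 17610) = 2250
  i=3: min(250*3^3, 17610) = 6750
  i=4: min(250*3^4, 17610) = 17610
  i=5: min(250*3^5, 17610) = 17610
  i=6: min(250*3^6, 17610) = 17610
  i=7: min(250*3^7, 17610) = 17610
  i=8: min(250*3^8, 17610) = 17610
  i=9: min(250*3^9, 17610) = 17610
  i=10: min(250*3^10, 17610) = 17610

Answer: 250 750 2250 6750 17610 17610 17610 17610 17610 17610 17610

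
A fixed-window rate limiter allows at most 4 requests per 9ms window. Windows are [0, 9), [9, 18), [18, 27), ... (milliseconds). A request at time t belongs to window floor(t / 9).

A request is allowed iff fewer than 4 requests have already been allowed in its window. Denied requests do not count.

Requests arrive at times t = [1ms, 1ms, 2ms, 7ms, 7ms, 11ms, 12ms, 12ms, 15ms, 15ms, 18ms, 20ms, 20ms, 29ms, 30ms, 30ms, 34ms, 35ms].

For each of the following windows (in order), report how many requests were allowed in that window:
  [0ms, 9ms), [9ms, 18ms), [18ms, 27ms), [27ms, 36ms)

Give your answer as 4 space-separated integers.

Answer: 4 4 3 4

Derivation:
Processing requests:
  req#1 t=1ms (window 0): ALLOW
  req#2 t=1ms (window 0): ALLOW
  req#3 t=2ms (window 0): ALLOW
  req#4 t=7ms (window 0): ALLOW
  req#5 t=7ms (window 0): DENY
  req#6 t=11ms (window 1): ALLOW
  req#7 t=12ms (window 1): ALLOW
  req#8 t=12ms (window 1): ALLOW
  req#9 t=15ms (window 1): ALLOW
  req#10 t=15ms (window 1): DENY
  req#11 t=18ms (window 2): ALLOW
  req#12 t=20ms (window 2): ALLOW
  req#13 t=20ms (window 2): ALLOW
  req#14 t=29ms (window 3): ALLOW
  req#15 t=30ms (window 3): ALLOW
  req#16 t=30ms (window 3): ALLOW
  req#17 t=34ms (window 3): ALLOW
  req#18 t=35ms (window 3): DENY

Allowed counts by window: 4 4 3 4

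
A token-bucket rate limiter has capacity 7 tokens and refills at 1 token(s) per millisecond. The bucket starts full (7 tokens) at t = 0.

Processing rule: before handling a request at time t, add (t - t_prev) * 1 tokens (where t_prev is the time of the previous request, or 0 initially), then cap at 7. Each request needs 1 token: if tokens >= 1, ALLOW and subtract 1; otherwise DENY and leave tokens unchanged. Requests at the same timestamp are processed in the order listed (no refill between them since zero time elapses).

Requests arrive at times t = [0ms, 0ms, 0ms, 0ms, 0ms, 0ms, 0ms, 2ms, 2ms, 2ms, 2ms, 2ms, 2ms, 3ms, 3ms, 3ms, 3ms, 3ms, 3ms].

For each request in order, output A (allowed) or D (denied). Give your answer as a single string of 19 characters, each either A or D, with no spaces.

Simulating step by step:
  req#1 t=0ms: ALLOW
  req#2 t=0ms: ALLOW
  req#3 t=0ms: ALLOW
  req#4 t=0ms: ALLOW
  req#5 t=0ms: ALLOW
  req#6 t=0ms: ALLOW
  req#7 t=0ms: ALLOW
  req#8 t=2ms: ALLOW
  req#9 t=2ms: ALLOW
  req#10 t=2ms: DENY
  req#11 t=2ms: DENY
  req#12 t=2ms: DENY
  req#13 t=2ms: DENY
  req#14 t=3ms: ALLOW
  req#15 t=3ms: DENY
  req#16 t=3ms: DENY
  req#17 t=3ms: DENY
  req#18 t=3ms: DENY
  req#19 t=3ms: DENY

Answer: AAAAAAAAADDDDADDDDD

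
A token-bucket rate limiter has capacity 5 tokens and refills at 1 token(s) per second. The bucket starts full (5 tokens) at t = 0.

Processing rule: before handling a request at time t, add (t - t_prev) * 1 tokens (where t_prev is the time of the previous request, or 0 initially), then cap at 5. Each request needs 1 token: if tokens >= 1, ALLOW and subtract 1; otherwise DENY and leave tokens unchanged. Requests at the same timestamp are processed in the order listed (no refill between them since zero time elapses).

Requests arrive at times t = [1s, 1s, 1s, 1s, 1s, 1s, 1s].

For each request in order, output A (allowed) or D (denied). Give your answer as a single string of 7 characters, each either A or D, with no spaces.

Answer: AAAAADD

Derivation:
Simulating step by step:
  req#1 t=1s: ALLOW
  req#2 t=1s: ALLOW
  req#3 t=1s: ALLOW
  req#4 t=1s: ALLOW
  req#5 t=1s: ALLOW
  req#6 t=1s: DENY
  req#7 t=1s: DENY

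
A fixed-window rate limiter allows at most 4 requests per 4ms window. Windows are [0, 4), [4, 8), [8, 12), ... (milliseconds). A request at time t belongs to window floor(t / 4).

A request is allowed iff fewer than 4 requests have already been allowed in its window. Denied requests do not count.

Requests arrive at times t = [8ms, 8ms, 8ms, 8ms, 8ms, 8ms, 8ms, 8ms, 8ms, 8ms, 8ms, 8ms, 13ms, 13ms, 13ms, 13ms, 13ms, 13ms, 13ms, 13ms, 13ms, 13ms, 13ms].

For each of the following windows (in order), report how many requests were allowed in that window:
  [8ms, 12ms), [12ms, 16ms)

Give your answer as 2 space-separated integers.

Answer: 4 4

Derivation:
Processing requests:
  req#1 t=8ms (window 2): ALLOW
  req#2 t=8ms (window 2): ALLOW
  req#3 t=8ms (window 2): ALLOW
  req#4 t=8ms (window 2): ALLOW
  req#5 t=8ms (window 2): DENY
  req#6 t=8ms (window 2): DENY
  req#7 t=8ms (window 2): DENY
  req#8 t=8ms (window 2): DENY
  req#9 t=8ms (window 2): DENY
  req#10 t=8ms (window 2): DENY
  req#11 t=8ms (window 2): DENY
  req#12 t=8ms (window 2): DENY
  req#13 t=13ms (window 3): ALLOW
  req#14 t=13ms (window 3): ALLOW
  req#15 t=13ms (window 3): ALLOW
  req#16 t=13ms (window 3): ALLOW
  req#17 t=13ms (window 3): DENY
  req#18 t=13ms (window 3): DENY
  req#19 t=13ms (window 3): DENY
  req#20 t=13ms (window 3): DENY
  req#21 t=13ms (window 3): DENY
  req#22 t=13ms (window 3): DENY
  req#23 t=13ms (window 3): DENY

Allowed counts by window: 4 4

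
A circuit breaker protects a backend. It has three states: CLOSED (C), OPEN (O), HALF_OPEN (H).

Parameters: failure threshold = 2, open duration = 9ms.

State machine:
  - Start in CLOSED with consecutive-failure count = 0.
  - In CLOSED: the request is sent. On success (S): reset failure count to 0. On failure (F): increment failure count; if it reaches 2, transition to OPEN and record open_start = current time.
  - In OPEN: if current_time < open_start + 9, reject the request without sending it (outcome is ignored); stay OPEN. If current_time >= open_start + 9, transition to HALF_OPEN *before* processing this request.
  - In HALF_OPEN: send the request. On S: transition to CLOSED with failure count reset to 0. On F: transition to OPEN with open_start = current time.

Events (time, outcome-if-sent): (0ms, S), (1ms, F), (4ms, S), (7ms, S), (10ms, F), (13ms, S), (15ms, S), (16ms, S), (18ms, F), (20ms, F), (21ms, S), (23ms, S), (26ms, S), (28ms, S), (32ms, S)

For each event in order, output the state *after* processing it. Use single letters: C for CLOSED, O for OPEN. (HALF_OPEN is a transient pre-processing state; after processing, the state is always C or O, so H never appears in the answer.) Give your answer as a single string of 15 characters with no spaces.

Answer: CCCCCCCCCOOOOOC

Derivation:
State after each event:
  event#1 t=0ms outcome=S: state=CLOSED
  event#2 t=1ms outcome=F: state=CLOSED
  event#3 t=4ms outcome=S: state=CLOSED
  event#4 t=7ms outcome=S: state=CLOSED
  event#5 t=10ms outcome=F: state=CLOSED
  event#6 t=13ms outcome=S: state=CLOSED
  event#7 t=15ms outcome=S: state=CLOSED
  event#8 t=16ms outcome=S: state=CLOSED
  event#9 t=18ms outcome=F: state=CLOSED
  event#10 t=20ms outcome=F: state=OPEN
  event#11 t=21ms outcome=S: state=OPEN
  event#12 t=23ms outcome=S: state=OPEN
  event#13 t=26ms outcome=S: state=OPEN
  event#14 t=28ms outcome=S: state=OPEN
  event#15 t=32ms outcome=S: state=CLOSED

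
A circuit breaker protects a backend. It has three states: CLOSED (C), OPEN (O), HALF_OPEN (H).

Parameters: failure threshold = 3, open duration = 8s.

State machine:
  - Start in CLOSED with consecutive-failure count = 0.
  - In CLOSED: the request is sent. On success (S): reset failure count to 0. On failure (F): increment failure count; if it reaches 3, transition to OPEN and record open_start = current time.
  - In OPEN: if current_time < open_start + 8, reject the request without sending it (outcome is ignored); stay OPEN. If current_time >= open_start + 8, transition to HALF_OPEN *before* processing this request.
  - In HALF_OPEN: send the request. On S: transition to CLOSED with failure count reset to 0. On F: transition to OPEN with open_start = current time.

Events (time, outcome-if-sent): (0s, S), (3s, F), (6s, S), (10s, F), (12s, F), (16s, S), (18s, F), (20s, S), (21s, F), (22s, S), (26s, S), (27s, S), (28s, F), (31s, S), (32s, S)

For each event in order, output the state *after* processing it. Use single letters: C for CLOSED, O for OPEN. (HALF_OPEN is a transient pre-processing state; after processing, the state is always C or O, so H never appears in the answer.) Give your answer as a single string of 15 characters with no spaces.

Answer: CCCCCCCCCCCCCCC

Derivation:
State after each event:
  event#1 t=0s outcome=S: state=CLOSED
  event#2 t=3s outcome=F: state=CLOSED
  event#3 t=6s outcome=S: state=CLOSED
  event#4 t=10s outcome=F: state=CLOSED
  event#5 t=12s outcome=F: state=CLOSED
  event#6 t=16s outcome=S: state=CLOSED
  event#7 t=18s outcome=F: state=CLOSED
  event#8 t=20s outcome=S: state=CLOSED
  event#9 t=21s outcome=F: state=CLOSED
  event#10 t=22s outcome=S: state=CLOSED
  event#11 t=26s outcome=S: state=CLOSED
  event#12 t=27s outcome=S: state=CLOSED
  event#13 t=28s outcome=F: state=CLOSED
  event#14 t=31s outcome=S: state=CLOSED
  event#15 t=32s outcome=S: state=CLOSED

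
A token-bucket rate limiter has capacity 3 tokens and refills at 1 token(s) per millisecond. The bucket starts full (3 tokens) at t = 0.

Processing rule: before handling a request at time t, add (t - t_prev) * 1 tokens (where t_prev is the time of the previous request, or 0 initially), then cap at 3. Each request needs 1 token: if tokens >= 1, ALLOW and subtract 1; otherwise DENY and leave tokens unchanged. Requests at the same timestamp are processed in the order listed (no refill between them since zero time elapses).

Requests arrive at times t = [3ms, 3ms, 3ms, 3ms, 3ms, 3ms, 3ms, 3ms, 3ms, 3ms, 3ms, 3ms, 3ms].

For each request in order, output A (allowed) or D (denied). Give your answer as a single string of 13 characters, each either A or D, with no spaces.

Simulating step by step:
  req#1 t=3ms: ALLOW
  req#2 t=3ms: ALLOW
  req#3 t=3ms: ALLOW
  req#4 t=3ms: DENY
  req#5 t=3ms: DENY
  req#6 t=3ms: DENY
  req#7 t=3ms: DENY
  req#8 t=3ms: DENY
  req#9 t=3ms: DENY
  req#10 t=3ms: DENY
  req#11 t=3ms: DENY
  req#12 t=3ms: DENY
  req#13 t=3ms: DENY

Answer: AAADDDDDDDDDD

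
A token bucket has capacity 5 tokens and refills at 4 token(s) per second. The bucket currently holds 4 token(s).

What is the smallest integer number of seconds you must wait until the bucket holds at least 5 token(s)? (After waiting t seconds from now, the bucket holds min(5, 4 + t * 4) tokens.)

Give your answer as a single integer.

Need 4 + t * 4 >= 5, so t >= 1/4.
Smallest integer t = ceil(1/4) = 1.

Answer: 1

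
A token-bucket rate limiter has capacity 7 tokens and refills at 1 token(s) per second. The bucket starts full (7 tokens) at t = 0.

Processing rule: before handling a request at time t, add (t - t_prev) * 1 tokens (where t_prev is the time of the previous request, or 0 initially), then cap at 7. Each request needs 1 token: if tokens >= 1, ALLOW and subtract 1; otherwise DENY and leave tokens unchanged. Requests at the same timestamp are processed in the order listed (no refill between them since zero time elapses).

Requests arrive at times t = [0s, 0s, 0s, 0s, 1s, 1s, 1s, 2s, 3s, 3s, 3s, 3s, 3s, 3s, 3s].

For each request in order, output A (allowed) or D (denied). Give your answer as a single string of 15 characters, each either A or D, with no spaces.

Answer: AAAAAAAAAADDDDD

Derivation:
Simulating step by step:
  req#1 t=0s: ALLOW
  req#2 t=0s: ALLOW
  req#3 t=0s: ALLOW
  req#4 t=0s: ALLOW
  req#5 t=1s: ALLOW
  req#6 t=1s: ALLOW
  req#7 t=1s: ALLOW
  req#8 t=2s: ALLOW
  req#9 t=3s: ALLOW
  req#10 t=3s: ALLOW
  req#11 t=3s: DENY
  req#12 t=3s: DENY
  req#13 t=3s: DENY
  req#14 t=3s: DENY
  req#15 t=3s: DENY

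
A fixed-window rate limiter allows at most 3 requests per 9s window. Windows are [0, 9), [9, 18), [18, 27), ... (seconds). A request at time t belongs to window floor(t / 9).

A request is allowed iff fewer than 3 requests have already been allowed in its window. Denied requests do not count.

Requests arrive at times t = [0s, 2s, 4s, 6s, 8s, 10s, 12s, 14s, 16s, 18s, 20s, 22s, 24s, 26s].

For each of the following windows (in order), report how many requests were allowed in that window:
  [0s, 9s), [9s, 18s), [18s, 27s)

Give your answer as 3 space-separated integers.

Processing requests:
  req#1 t=0s (window 0): ALLOW
  req#2 t=2s (window 0): ALLOW
  req#3 t=4s (window 0): ALLOW
  req#4 t=6s (window 0): DENY
  req#5 t=8s (window 0): DENY
  req#6 t=10s (window 1): ALLOW
  req#7 t=12s (window 1): ALLOW
  req#8 t=14s (window 1): ALLOW
  req#9 t=16s (window 1): DENY
  req#10 t=18s (window 2): ALLOW
  req#11 t=20s (window 2): ALLOW
  req#12 t=22s (window 2): ALLOW
  req#13 t=24s (window 2): DENY
  req#14 t=26s (window 2): DENY

Allowed counts by window: 3 3 3

Answer: 3 3 3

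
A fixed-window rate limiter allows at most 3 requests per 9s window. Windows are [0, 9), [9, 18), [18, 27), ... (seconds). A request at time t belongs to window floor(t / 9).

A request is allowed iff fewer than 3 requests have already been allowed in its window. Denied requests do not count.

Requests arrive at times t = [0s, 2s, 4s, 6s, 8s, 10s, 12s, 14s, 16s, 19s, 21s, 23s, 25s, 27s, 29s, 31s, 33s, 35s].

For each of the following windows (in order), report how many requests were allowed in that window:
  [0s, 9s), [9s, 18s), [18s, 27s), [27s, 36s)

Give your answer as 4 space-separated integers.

Answer: 3 3 3 3

Derivation:
Processing requests:
  req#1 t=0s (window 0): ALLOW
  req#2 t=2s (window 0): ALLOW
  req#3 t=4s (window 0): ALLOW
  req#4 t=6s (window 0): DENY
  req#5 t=8s (window 0): DENY
  req#6 t=10s (window 1): ALLOW
  req#7 t=12s (window 1): ALLOW
  req#8 t=14s (window 1): ALLOW
  req#9 t=16s (window 1): DENY
  req#10 t=19s (window 2): ALLOW
  req#11 t=21s (window 2): ALLOW
  req#12 t=23s (window 2): ALLOW
  req#13 t=25s (window 2): DENY
  req#14 t=27s (window 3): ALLOW
  req#15 t=29s (window 3): ALLOW
  req#16 t=31s (window 3): ALLOW
  req#17 t=33s (window 3): DENY
  req#18 t=35s (window 3): DENY

Allowed counts by window: 3 3 3 3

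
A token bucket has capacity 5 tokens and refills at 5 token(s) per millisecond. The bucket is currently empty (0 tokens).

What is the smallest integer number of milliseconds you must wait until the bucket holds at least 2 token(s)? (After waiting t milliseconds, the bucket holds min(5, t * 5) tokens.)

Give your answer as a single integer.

Need t * 5 >= 2, so t >= 2/5.
Smallest integer t = ceil(2/5) = 1.

Answer: 1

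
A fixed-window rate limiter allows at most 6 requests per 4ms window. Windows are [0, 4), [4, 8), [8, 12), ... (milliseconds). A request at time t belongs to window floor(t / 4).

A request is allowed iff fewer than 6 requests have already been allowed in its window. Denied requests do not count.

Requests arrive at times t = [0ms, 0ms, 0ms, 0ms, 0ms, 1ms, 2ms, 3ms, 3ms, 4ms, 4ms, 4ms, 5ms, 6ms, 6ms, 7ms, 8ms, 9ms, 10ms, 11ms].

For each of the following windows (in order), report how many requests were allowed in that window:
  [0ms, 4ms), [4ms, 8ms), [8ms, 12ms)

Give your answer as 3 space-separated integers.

Processing requests:
  req#1 t=0ms (window 0): ALLOW
  req#2 t=0ms (window 0): ALLOW
  req#3 t=0ms (window 0): ALLOW
  req#4 t=0ms (window 0): ALLOW
  req#5 t=0ms (window 0): ALLOW
  req#6 t=1ms (window 0): ALLOW
  req#7 t=2ms (window 0): DENY
  req#8 t=3ms (window 0): DENY
  req#9 t=3ms (window 0): DENY
  req#10 t=4ms (window 1): ALLOW
  req#11 t=4ms (window 1): ALLOW
  req#12 t=4ms (window 1): ALLOW
  req#13 t=5ms (window 1): ALLOW
  req#14 t=6ms (window 1): ALLOW
  req#15 t=6ms (window 1): ALLOW
  req#16 t=7ms (window 1): DENY
  req#17 t=8ms (window 2): ALLOW
  req#18 t=9ms (window 2): ALLOW
  req#19 t=10ms (window 2): ALLOW
  req#20 t=11ms (window 2): ALLOW

Allowed counts by window: 6 6 4

Answer: 6 6 4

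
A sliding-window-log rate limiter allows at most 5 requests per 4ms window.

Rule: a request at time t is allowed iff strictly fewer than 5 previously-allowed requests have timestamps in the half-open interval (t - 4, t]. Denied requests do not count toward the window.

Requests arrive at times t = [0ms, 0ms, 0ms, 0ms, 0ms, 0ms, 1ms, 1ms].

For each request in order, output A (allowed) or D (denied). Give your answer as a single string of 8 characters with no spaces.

Answer: AAAAADDD

Derivation:
Tracking allowed requests in the window:
  req#1 t=0ms: ALLOW
  req#2 t=0ms: ALLOW
  req#3 t=0ms: ALLOW
  req#4 t=0ms: ALLOW
  req#5 t=0ms: ALLOW
  req#6 t=0ms: DENY
  req#7 t=1ms: DENY
  req#8 t=1ms: DENY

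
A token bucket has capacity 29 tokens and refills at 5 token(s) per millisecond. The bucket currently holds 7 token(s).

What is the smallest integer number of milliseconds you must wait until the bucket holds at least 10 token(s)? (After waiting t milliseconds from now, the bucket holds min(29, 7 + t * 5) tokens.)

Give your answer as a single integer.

Need 7 + t * 5 >= 10, so t >= 3/5.
Smallest integer t = ceil(3/5) = 1.

Answer: 1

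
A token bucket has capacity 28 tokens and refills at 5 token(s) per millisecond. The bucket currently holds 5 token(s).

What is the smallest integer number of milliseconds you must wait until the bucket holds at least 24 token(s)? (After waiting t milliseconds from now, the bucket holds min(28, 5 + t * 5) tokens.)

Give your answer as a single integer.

Answer: 4

Derivation:
Need 5 + t * 5 >= 24, so t >= 19/5.
Smallest integer t = ceil(19/5) = 4.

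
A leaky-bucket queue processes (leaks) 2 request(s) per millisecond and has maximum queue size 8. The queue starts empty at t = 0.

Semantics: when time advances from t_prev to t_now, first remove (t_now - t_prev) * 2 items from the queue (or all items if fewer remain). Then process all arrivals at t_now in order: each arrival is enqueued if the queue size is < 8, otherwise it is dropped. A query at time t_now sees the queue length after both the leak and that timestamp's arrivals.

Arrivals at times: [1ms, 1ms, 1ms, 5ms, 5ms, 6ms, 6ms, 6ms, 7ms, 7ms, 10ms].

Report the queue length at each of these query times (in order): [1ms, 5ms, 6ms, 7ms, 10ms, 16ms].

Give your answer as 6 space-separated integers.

Answer: 3 2 3 3 1 0

Derivation:
Queue lengths at query times:
  query t=1ms: backlog = 3
  query t=5ms: backlog = 2
  query t=6ms: backlog = 3
  query t=7ms: backlog = 3
  query t=10ms: backlog = 1
  query t=16ms: backlog = 0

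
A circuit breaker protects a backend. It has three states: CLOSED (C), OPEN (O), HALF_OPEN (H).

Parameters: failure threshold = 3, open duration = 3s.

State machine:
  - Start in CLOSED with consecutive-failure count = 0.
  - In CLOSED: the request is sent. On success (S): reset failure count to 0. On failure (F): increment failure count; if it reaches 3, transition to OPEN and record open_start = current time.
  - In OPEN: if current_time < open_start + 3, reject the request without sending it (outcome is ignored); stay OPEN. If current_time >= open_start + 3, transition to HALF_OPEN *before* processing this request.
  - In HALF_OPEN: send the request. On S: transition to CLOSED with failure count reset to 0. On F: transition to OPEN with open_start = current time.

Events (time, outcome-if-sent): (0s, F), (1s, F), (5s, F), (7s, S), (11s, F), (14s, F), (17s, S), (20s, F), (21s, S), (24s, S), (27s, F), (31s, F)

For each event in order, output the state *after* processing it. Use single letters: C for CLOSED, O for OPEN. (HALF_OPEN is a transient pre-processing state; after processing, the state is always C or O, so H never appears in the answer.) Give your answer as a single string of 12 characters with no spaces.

State after each event:
  event#1 t=0s outcome=F: state=CLOSED
  event#2 t=1s outcome=F: state=CLOSED
  event#3 t=5s outcome=F: state=OPEN
  event#4 t=7s outcome=S: state=OPEN
  event#5 t=11s outcome=F: state=OPEN
  event#6 t=14s outcome=F: state=OPEN
  event#7 t=17s outcome=S: state=CLOSED
  event#8 t=20s outcome=F: state=CLOSED
  event#9 t=21s outcome=S: state=CLOSED
  event#10 t=24s outcome=S: state=CLOSED
  event#11 t=27s outcome=F: state=CLOSED
  event#12 t=31s outcome=F: state=CLOSED

Answer: CCOOOOCCCCCC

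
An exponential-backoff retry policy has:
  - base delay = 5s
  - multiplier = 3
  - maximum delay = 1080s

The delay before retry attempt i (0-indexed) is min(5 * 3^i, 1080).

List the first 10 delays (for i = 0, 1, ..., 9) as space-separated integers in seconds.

Answer: 5 15 45 135 405 1080 1080 1080 1080 1080

Derivation:
Computing each delay:
  i=0: min(5*3^0, 1080) = 5
  i=1: min(5*3^1, 1080) = 15
  i=2: min(5*3^2, 1080) = 45
  i=3: min(5*3^3, 1080) = 135
  i=4: min(5*3^4, 1080) = 405
  i=5: min(5*3^5, 1080) = 1080
  i=6: min(5*3^6, 1080) = 1080
  i=7: min(5*3^7, 1080) = 1080
  i=8: min(5*3^8, 1080) = 1080
  i=9: min(5*3^9, 1080) = 1080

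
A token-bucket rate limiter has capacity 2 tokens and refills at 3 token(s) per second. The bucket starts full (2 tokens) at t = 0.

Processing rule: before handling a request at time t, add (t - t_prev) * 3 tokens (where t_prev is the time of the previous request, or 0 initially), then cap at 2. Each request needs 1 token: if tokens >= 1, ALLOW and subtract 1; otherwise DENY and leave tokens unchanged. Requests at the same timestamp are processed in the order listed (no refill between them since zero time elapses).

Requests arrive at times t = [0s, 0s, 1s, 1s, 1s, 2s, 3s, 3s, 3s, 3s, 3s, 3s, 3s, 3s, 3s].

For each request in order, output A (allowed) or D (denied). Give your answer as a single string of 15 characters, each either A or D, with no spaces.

Simulating step by step:
  req#1 t=0s: ALLOW
  req#2 t=0s: ALLOW
  req#3 t=1s: ALLOW
  req#4 t=1s: ALLOW
  req#5 t=1s: DENY
  req#6 t=2s: ALLOW
  req#7 t=3s: ALLOW
  req#8 t=3s: ALLOW
  req#9 t=3s: DENY
  req#10 t=3s: DENY
  req#11 t=3s: DENY
  req#12 t=3s: DENY
  req#13 t=3s: DENY
  req#14 t=3s: DENY
  req#15 t=3s: DENY

Answer: AAAADAAADDDDDDD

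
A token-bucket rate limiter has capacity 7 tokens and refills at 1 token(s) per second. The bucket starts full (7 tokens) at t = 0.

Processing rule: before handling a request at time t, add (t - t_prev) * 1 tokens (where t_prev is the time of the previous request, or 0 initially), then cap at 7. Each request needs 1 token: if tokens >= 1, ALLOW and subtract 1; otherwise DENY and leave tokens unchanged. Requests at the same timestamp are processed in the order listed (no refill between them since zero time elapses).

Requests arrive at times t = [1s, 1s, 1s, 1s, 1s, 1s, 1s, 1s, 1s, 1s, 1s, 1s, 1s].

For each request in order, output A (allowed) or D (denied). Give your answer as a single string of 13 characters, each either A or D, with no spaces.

Answer: AAAAAAADDDDDD

Derivation:
Simulating step by step:
  req#1 t=1s: ALLOW
  req#2 t=1s: ALLOW
  req#3 t=1s: ALLOW
  req#4 t=1s: ALLOW
  req#5 t=1s: ALLOW
  req#6 t=1s: ALLOW
  req#7 t=1s: ALLOW
  req#8 t=1s: DENY
  req#9 t=1s: DENY
  req#10 t=1s: DENY
  req#11 t=1s: DENY
  req#12 t=1s: DENY
  req#13 t=1s: DENY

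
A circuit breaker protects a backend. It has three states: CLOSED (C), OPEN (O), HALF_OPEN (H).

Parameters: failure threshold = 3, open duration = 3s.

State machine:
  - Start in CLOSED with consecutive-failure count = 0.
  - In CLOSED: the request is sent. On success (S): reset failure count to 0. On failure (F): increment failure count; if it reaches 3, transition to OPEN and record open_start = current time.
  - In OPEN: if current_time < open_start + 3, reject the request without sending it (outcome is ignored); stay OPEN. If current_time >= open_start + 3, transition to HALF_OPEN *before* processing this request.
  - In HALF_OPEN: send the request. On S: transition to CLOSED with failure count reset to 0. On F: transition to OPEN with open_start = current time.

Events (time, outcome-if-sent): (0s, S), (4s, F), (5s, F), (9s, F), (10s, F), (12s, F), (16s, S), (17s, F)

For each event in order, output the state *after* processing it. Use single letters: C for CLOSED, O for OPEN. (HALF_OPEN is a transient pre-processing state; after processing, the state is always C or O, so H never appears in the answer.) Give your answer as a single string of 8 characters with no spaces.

Answer: CCCOOOCC

Derivation:
State after each event:
  event#1 t=0s outcome=S: state=CLOSED
  event#2 t=4s outcome=F: state=CLOSED
  event#3 t=5s outcome=F: state=CLOSED
  event#4 t=9s outcome=F: state=OPEN
  event#5 t=10s outcome=F: state=OPEN
  event#6 t=12s outcome=F: state=OPEN
  event#7 t=16s outcome=S: state=CLOSED
  event#8 t=17s outcome=F: state=CLOSED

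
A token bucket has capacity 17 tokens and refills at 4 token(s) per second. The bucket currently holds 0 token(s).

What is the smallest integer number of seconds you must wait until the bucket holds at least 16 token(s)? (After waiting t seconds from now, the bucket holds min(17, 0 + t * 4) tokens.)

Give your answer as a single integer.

Answer: 4

Derivation:
Need 0 + t * 4 >= 16, so t >= 16/4.
Smallest integer t = ceil(16/4) = 4.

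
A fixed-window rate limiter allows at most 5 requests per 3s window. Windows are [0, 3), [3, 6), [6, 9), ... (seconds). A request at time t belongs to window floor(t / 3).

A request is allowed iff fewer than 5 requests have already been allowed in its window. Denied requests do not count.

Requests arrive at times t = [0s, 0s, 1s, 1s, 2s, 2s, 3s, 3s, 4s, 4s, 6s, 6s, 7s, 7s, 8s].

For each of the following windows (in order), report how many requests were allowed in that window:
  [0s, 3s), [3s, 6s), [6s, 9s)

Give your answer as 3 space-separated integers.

Answer: 5 4 5

Derivation:
Processing requests:
  req#1 t=0s (window 0): ALLOW
  req#2 t=0s (window 0): ALLOW
  req#3 t=1s (window 0): ALLOW
  req#4 t=1s (window 0): ALLOW
  req#5 t=2s (window 0): ALLOW
  req#6 t=2s (window 0): DENY
  req#7 t=3s (window 1): ALLOW
  req#8 t=3s (window 1): ALLOW
  req#9 t=4s (window 1): ALLOW
  req#10 t=4s (window 1): ALLOW
  req#11 t=6s (window 2): ALLOW
  req#12 t=6s (window 2): ALLOW
  req#13 t=7s (window 2): ALLOW
  req#14 t=7s (window 2): ALLOW
  req#15 t=8s (window 2): ALLOW

Allowed counts by window: 5 4 5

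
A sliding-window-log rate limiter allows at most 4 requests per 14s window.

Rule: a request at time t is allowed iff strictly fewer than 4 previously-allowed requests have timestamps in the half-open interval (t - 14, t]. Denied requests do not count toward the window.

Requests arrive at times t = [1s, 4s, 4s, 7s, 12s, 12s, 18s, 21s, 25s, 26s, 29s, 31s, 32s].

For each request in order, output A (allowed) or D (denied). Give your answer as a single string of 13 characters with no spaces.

Tracking allowed requests in the window:
  req#1 t=1s: ALLOW
  req#2 t=4s: ALLOW
  req#3 t=4s: ALLOW
  req#4 t=7s: ALLOW
  req#5 t=12s: DENY
  req#6 t=12s: DENY
  req#7 t=18s: ALLOW
  req#8 t=21s: ALLOW
  req#9 t=25s: ALLOW
  req#10 t=26s: ALLOW
  req#11 t=29s: DENY
  req#12 t=31s: DENY
  req#13 t=32s: ALLOW

Answer: AAAADDAAAADDA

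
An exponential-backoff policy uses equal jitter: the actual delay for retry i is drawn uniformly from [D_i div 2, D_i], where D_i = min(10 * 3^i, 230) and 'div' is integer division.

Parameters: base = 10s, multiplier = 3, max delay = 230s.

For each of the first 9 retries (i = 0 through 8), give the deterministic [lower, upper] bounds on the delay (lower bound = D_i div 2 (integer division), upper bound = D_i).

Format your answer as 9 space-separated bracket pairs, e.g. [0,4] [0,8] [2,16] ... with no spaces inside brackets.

Answer: [5,10] [15,30] [45,90] [115,230] [115,230] [115,230] [115,230] [115,230] [115,230]

Derivation:
Computing bounds per retry:
  i=0: D_i=min(10*3^0,230)=10, bounds=[5,10]
  i=1: D_i=min(10*3^1,230)=30, bounds=[15,30]
  i=2: D_i=min(10*3^2,230)=90, bounds=[45,90]
  i=3: D_i=min(10*3^3,230)=230, bounds=[115,230]
  i=4: D_i=min(10*3^4,230)=230, bounds=[115,230]
  i=5: D_i=min(10*3^5,230)=230, bounds=[115,230]
  i=6: D_i=min(10*3^6,230)=230, bounds=[115,230]
  i=7: D_i=min(10*3^7,230)=230, bounds=[115,230]
  i=8: D_i=min(10*3^8,230)=230, bounds=[115,230]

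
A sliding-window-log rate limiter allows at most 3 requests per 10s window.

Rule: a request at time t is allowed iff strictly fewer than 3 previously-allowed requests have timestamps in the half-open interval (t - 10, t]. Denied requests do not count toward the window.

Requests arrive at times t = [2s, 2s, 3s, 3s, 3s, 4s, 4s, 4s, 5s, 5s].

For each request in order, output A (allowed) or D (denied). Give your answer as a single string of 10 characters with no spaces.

Tracking allowed requests in the window:
  req#1 t=2s: ALLOW
  req#2 t=2s: ALLOW
  req#3 t=3s: ALLOW
  req#4 t=3s: DENY
  req#5 t=3s: DENY
  req#6 t=4s: DENY
  req#7 t=4s: DENY
  req#8 t=4s: DENY
  req#9 t=5s: DENY
  req#10 t=5s: DENY

Answer: AAADDDDDDD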